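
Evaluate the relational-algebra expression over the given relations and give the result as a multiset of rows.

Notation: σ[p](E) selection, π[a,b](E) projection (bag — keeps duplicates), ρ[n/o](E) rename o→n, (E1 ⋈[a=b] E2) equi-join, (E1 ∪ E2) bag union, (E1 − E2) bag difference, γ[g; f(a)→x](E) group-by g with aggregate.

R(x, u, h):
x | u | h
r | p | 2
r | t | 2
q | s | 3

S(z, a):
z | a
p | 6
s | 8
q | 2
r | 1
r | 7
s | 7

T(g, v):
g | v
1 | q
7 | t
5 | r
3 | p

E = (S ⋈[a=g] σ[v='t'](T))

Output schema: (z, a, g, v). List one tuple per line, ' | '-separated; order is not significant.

Subexpression sizes:
  S → 6
  T → 4
  σ[v='t'](T) → 1
  (S ⋈[a=g] σ[v='t'](T)) → 2

== RESULT ==
z | a | g | v
r | 7 | 7 | t
s | 7 | 7 | t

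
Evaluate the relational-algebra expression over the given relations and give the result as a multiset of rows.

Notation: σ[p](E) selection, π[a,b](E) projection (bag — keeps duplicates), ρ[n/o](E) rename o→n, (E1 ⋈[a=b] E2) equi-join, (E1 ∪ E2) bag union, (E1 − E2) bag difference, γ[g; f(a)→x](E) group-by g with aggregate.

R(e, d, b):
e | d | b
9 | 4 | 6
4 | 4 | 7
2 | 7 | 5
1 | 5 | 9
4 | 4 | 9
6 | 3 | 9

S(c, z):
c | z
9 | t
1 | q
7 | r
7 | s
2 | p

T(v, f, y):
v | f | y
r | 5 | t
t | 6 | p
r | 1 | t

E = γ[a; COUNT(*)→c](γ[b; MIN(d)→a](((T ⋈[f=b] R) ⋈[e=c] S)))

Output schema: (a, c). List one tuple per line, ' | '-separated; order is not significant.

Per-node cardinality:
  T → 3
  R → 6
  (T ⋈[f=b] R) → 2
  S → 5
  ((T ⋈[f=b] R) ⋈[e=c] S) → 2
  γ[b; MIN(d)→a](((T ⋈[f=b] R) ⋈[e=c] S)) → 2
  γ[a; COUNT(*)→c](γ[b; MIN(d)→a](((T ⋈[f=b] R) ⋈[e=c] S))) → 2

== RESULT ==
a | c
4 | 1
7 | 1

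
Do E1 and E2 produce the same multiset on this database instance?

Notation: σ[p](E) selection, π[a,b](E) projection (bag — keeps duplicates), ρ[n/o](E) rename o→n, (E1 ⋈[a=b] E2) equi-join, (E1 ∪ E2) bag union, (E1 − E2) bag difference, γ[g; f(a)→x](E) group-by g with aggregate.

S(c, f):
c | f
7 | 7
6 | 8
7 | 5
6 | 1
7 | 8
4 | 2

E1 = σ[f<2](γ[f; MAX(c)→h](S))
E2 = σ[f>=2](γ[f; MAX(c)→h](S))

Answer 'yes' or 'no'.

E1 stepwise |·|:
  S → 6
  γ[f; MAX(c)→h](S) → 5
  σ[f<2](γ[f; MAX(c)→h](S)) → 1
E2 stepwise |·|:
  S → 6
  γ[f; MAX(c)→h](S) → 5
  σ[f>=2](γ[f; MAX(c)→h](S)) → 4

E1 result:
f | h
1 | 6
E2 result:
f | h
2 | 4
5 | 7
7 | 7
8 | 7
Witness: (2, 4) appears 0× in E1 but 1× in E2.

no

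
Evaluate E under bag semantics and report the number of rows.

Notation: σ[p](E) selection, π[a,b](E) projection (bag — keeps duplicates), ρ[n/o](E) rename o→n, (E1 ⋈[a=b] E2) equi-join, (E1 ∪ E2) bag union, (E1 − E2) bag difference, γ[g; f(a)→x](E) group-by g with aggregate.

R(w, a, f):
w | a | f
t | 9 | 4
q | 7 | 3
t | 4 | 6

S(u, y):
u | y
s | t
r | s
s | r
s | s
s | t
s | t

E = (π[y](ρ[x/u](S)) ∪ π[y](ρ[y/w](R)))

Subexpression sizes:
  S → 6
  ρ[x/u](S) → 6
  π[y](ρ[x/u](S)) → 6
  R → 3
  ρ[y/w](R) → 3
  π[y](ρ[y/w](R)) → 3
  (π[y](ρ[x/u](S)) ∪ π[y](ρ[y/w](R))) → 9

|E| = 9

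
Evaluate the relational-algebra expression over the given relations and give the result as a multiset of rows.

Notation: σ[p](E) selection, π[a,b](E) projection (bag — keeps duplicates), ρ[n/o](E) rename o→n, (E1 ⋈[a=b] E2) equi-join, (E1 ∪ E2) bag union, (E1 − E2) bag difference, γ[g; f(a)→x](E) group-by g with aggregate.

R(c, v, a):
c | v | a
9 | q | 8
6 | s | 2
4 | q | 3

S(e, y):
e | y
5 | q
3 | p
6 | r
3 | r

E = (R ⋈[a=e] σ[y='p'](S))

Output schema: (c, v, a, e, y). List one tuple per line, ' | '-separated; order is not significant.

Per-node cardinality:
  R → 3
  S → 4
  σ[y='p'](S) → 1
  (R ⋈[a=e] σ[y='p'](S)) → 1

== RESULT ==
c | v | a | e | y
4 | q | 3 | 3 | p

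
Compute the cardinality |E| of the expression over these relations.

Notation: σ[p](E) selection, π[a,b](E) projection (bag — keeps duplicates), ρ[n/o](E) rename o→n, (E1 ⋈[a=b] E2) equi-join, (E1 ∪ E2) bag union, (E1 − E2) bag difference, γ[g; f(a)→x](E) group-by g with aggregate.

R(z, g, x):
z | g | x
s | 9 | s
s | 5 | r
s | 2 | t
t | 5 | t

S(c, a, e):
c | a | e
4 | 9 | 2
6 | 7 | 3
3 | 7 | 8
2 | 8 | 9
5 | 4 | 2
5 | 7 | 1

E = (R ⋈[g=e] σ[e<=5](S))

Row counts bottom-up:
  R → 4
  S → 6
  σ[e<=5](S) → 4
  (R ⋈[g=e] σ[e<=5](S)) → 2

|E| = 2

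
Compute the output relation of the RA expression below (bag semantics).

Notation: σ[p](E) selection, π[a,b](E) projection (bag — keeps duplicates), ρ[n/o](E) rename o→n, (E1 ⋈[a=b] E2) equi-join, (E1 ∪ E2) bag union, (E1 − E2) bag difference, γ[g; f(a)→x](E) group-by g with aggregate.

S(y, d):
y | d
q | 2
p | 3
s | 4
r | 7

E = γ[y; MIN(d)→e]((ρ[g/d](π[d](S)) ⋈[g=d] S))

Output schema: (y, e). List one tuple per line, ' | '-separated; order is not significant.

Stepwise |·|:
  S → 4
  π[d](S) → 4
  ρ[g/d](π[d](S)) → 4
  S → 4
  (ρ[g/d](π[d](S)) ⋈[g=d] S) → 4
  γ[y; MIN(d)→e]((ρ[g/d](π[d](S)) ⋈[g=d] S)) → 4

== RESULT ==
y | e
p | 3
q | 2
r | 7
s | 4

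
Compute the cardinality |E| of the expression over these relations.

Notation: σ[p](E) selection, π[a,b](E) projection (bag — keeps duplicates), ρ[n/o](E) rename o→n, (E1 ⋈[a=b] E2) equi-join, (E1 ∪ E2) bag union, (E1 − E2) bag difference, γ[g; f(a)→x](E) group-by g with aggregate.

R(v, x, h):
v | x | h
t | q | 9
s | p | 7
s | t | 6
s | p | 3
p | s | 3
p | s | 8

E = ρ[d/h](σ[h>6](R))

Stepwise |·|:
  R → 6
  σ[h>6](R) → 3
  ρ[d/h](σ[h>6](R)) → 3

|E| = 3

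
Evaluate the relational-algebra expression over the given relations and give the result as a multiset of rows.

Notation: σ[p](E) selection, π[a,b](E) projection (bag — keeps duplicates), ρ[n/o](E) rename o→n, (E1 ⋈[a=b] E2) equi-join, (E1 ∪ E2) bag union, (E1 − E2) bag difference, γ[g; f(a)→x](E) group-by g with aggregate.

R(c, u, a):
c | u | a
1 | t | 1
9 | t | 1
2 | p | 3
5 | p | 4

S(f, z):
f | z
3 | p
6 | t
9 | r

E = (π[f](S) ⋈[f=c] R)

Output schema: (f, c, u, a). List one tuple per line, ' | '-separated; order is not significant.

Subexpression sizes:
  S → 3
  π[f](S) → 3
  R → 4
  (π[f](S) ⋈[f=c] R) → 1

== RESULT ==
f | c | u | a
9 | 9 | t | 1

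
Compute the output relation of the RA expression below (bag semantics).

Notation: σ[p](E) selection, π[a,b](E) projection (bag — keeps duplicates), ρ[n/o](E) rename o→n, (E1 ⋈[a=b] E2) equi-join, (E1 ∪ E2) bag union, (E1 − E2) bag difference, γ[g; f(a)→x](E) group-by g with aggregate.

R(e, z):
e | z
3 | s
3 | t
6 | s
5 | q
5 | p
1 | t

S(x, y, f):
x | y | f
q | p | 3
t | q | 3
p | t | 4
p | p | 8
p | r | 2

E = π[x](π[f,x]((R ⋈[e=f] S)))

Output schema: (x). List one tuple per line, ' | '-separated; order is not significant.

Row counts bottom-up:
  R → 6
  S → 5
  (R ⋈[e=f] S) → 4
  π[f,x]((R ⋈[e=f] S)) → 4
  π[x](π[f,x]((R ⋈[e=f] S))) → 4

== RESULT ==
x
q
q
t
t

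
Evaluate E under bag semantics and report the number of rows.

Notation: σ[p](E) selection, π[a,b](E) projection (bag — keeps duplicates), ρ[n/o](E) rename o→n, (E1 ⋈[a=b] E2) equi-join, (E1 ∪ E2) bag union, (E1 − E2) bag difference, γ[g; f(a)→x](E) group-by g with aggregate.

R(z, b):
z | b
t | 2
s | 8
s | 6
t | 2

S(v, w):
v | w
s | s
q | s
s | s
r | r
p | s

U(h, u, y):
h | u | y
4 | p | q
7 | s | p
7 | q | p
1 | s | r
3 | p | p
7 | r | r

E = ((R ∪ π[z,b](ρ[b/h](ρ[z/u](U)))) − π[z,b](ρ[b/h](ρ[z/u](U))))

Subexpression sizes:
  R → 4
  U → 6
  ρ[z/u](U) → 6
  ρ[b/h](ρ[z/u](U)) → 6
  π[z,b](ρ[b/h](ρ[z/u](U))) → 6
  (R ∪ π[z,b](ρ[b/h](ρ[z/u](U)))) → 10
  U → 6
  ρ[z/u](U) → 6
  ρ[b/h](ρ[z/u](U)) → 6
  π[z,b](ρ[b/h](ρ[z/u](U))) → 6
  ((R ∪ π[z,b](ρ[b/h](ρ[z/u](U)))) − π[z,b](ρ[b/h](ρ[z/u](U)))) → 4

|E| = 4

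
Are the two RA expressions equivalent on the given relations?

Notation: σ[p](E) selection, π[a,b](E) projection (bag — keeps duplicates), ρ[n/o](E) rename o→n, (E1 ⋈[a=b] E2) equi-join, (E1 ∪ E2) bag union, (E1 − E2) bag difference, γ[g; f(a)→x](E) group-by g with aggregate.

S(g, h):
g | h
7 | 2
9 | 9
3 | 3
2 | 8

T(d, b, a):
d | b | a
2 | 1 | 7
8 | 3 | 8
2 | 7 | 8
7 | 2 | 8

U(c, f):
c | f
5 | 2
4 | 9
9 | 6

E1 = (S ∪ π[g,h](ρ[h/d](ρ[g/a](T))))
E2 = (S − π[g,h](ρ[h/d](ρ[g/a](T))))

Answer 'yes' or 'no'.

E1 subexpression sizes:
  S → 4
  T → 4
  ρ[g/a](T) → 4
  ρ[h/d](ρ[g/a](T)) → 4
  π[g,h](ρ[h/d](ρ[g/a](T))) → 4
  (S ∪ π[g,h](ρ[h/d](ρ[g/a](T)))) → 8
E2 subexpression sizes:
  S → 4
  T → 4
  ρ[g/a](T) → 4
  ρ[h/d](ρ[g/a](T)) → 4
  π[g,h](ρ[h/d](ρ[g/a](T))) → 4
  (S − π[g,h](ρ[h/d](ρ[g/a](T)))) → 3

E1 result:
g | h
2 | 8
3 | 3
7 | 2
7 | 2
8 | 2
8 | 7
8 | 8
9 | 9
E2 result:
g | h
2 | 8
3 | 3
9 | 9
Witness: (8, 8) appears 1× in E1 but 0× in E2.

no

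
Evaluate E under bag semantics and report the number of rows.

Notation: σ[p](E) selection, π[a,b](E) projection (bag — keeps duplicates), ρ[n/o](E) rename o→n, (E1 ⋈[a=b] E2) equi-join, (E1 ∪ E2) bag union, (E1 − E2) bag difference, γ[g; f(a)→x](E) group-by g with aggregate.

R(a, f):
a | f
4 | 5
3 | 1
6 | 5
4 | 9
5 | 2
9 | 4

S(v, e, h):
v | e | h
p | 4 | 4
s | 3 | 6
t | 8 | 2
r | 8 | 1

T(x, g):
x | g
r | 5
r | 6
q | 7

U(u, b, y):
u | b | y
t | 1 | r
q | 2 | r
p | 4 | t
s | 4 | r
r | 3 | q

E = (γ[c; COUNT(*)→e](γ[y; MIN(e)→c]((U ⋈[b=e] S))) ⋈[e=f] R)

Per-node cardinality:
  U → 5
  S → 4
  (U ⋈[b=e] S) → 3
  γ[y; MIN(e)→c]((U ⋈[b=e] S)) → 3
  γ[c; COUNT(*)→e](γ[y; MIN(e)→c]((U ⋈[b=e] S))) → 2
  R → 6
  (γ[c; COUNT(*)→e](γ[y; MIN(e)→c]((U ⋈[b=e] S))) ⋈[e=f] R) → 2

|E| = 2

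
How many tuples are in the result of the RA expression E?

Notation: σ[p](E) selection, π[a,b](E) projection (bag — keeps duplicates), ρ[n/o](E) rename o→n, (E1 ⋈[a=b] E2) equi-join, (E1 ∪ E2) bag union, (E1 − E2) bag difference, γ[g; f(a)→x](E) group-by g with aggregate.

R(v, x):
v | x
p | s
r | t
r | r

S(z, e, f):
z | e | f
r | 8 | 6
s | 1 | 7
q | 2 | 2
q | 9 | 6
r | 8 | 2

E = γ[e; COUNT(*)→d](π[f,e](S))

Subexpression sizes:
  S → 5
  π[f,e](S) → 5
  γ[e; COUNT(*)→d](π[f,e](S)) → 4

|E| = 4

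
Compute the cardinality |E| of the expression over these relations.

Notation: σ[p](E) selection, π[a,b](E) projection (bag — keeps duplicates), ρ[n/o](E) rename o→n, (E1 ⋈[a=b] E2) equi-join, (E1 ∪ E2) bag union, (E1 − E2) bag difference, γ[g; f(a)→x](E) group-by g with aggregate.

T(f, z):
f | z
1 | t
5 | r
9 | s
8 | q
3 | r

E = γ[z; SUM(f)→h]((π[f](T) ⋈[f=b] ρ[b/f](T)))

Row counts bottom-up:
  T → 5
  π[f](T) → 5
  T → 5
  ρ[b/f](T) → 5
  (π[f](T) ⋈[f=b] ρ[b/f](T)) → 5
  γ[z; SUM(f)→h]((π[f](T) ⋈[f=b] ρ[b/f](T))) → 4

|E| = 4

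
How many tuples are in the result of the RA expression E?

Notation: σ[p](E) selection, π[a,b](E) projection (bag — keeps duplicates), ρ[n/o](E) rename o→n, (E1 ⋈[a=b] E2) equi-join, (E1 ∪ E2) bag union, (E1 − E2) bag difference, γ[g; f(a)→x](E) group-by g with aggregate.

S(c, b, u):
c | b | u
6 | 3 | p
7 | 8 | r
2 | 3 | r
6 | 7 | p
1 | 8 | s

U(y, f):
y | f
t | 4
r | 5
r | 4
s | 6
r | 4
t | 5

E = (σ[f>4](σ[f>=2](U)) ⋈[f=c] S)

Per-node cardinality:
  U → 6
  σ[f>=2](U) → 6
  σ[f>4](σ[f>=2](U)) → 3
  S → 5
  (σ[f>4](σ[f>=2](U)) ⋈[f=c] S) → 2

|E| = 2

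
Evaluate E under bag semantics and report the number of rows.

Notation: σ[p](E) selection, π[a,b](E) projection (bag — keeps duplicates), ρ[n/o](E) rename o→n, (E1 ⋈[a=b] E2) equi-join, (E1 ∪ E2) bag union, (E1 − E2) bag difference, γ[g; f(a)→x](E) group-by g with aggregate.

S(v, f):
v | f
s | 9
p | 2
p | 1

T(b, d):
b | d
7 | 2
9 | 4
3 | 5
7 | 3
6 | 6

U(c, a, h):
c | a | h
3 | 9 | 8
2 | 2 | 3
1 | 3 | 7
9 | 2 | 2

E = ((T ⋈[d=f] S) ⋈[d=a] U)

Row counts bottom-up:
  T → 5
  S → 3
  (T ⋈[d=f] S) → 1
  U → 4
  ((T ⋈[d=f] S) ⋈[d=a] U) → 2

|E| = 2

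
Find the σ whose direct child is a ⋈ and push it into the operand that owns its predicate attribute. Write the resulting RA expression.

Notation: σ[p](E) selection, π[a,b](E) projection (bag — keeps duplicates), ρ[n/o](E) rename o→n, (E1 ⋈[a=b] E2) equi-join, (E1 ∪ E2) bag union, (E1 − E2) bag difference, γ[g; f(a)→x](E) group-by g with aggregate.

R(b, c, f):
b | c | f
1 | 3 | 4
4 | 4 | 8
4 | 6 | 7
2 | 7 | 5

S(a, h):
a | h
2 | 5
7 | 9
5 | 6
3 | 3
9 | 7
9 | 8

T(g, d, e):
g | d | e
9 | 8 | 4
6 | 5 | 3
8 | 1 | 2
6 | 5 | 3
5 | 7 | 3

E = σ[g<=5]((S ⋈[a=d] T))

σ filters on g, owned by the right side.
E' = (S ⋈[a=d] σ[g<=5](T))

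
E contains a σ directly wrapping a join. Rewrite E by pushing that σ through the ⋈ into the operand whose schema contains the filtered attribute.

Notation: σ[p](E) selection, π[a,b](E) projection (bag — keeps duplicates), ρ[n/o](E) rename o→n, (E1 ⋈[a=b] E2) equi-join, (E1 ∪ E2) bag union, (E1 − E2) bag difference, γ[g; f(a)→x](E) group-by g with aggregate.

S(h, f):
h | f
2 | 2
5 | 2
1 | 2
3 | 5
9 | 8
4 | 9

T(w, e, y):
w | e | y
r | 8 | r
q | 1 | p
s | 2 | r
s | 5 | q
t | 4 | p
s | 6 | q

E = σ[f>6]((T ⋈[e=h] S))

σ filters on f, owned by the right side.
E' = (T ⋈[e=h] σ[f>6](S))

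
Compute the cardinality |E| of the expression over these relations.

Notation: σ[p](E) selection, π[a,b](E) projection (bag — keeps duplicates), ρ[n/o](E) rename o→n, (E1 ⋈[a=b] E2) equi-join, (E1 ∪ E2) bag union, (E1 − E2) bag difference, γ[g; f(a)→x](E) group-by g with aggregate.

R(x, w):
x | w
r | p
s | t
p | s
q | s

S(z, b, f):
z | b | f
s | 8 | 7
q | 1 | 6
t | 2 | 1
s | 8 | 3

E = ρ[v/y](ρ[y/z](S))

Per-node cardinality:
  S → 4
  ρ[y/z](S) → 4
  ρ[v/y](ρ[y/z](S)) → 4

|E| = 4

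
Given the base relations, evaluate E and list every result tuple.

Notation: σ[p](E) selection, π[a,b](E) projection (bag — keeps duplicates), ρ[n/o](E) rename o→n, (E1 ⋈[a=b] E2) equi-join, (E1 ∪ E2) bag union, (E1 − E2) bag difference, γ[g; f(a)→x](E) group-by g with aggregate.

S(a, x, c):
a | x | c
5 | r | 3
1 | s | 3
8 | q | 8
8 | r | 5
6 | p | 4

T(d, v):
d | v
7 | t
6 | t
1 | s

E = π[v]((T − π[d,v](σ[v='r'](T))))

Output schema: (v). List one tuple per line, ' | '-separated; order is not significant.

Per-node cardinality:
  T → 3
  T → 3
  σ[v='r'](T) → 0
  π[d,v](σ[v='r'](T)) → 0
  (T − π[d,v](σ[v='r'](T))) → 3
  π[v]((T − π[d,v](σ[v='r'](T)))) → 3

== RESULT ==
v
s
t
t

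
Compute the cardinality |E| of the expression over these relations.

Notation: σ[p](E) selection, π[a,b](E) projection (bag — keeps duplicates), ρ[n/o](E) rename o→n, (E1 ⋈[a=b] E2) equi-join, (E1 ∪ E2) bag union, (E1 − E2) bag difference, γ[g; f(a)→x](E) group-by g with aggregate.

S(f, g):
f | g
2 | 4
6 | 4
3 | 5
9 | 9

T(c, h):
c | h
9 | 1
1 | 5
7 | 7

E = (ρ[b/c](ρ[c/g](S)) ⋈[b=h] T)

Stepwise |·|:
  S → 4
  ρ[c/g](S) → 4
  ρ[b/c](ρ[c/g](S)) → 4
  T → 3
  (ρ[b/c](ρ[c/g](S)) ⋈[b=h] T) → 1

|E| = 1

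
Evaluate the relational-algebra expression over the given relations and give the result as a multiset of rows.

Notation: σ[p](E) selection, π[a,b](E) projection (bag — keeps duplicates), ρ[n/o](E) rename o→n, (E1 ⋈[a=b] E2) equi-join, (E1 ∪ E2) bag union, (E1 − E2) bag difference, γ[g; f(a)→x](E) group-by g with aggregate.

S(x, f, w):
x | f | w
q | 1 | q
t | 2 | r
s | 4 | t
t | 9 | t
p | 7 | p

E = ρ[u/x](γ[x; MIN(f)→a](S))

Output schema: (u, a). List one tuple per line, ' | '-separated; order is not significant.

Per-node cardinality:
  S → 5
  γ[x; MIN(f)→a](S) → 4
  ρ[u/x](γ[x; MIN(f)→a](S)) → 4

== RESULT ==
u | a
p | 7
q | 1
s | 4
t | 2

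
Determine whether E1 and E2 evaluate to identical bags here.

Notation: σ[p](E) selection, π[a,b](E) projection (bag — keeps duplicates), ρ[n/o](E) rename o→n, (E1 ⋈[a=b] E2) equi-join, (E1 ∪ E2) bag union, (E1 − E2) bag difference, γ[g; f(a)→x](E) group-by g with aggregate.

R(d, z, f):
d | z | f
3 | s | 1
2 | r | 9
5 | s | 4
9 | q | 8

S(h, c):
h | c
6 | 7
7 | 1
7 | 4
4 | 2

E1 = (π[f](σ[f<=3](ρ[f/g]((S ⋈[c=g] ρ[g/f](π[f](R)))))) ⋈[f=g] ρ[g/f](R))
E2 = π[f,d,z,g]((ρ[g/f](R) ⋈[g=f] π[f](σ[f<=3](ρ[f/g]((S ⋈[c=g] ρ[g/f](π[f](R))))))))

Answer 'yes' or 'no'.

E1 row counts bottom-up:
  S → 4
  R → 4
  π[f](R) → 4
  ρ[g/f](π[f](R)) → 4
  (S ⋈[c=g] ρ[g/f](π[f](R))) → 2
  ρ[f/g]((S ⋈[c=g] ρ[g/f](π[f](R)))) → 2
  σ[f<=3](ρ[f/g]((S ⋈[c=g] ρ[g/f](π[f](R))))) → 1
  π[f](σ[f<=3](ρ[f/g]((S ⋈[c=g] ρ[g/f](π[f](R)))))) → 1
  R → 4
  ρ[g/f](R) → 4
  (π[f](σ[f<=3](ρ[f/g]((S ⋈[c=g] ρ[g/f](π[f](R)))))) ⋈[f=g] ρ[g/f](R)) → 1
E2 row counts bottom-up:
  R → 4
  ρ[g/f](R) → 4
  S → 4
  R → 4
  π[f](R) → 4
  ρ[g/f](π[f](R)) → 4
  (S ⋈[c=g] ρ[g/f](π[f](R))) → 2
  ρ[f/g]((S ⋈[c=g] ρ[g/f](π[f](R)))) → 2
  σ[f<=3](ρ[f/g]((S ⋈[c=g] ρ[g/f](π[f](R))))) → 1
  π[f](σ[f<=3](ρ[f/g]((S ⋈[c=g] ρ[g/f](π[f](R)))))) → 1
  (ρ[g/f](R) ⋈[g=f] π[f](σ[f<=3](ρ[f/g]((S ⋈[c=g] ρ[g/f](π[f](R))))))) → 1
  π[f,d,z,g]((ρ[g/f](R) ⋈[g=f] π[f](σ[f<=3](ρ[f/g]((S ⋈[c=g] ρ[g/f](π[f](R)))))))) → 1

E1 and E2 produce the same multiset:
f | d | z | g
1 | 3 | s | 1

yes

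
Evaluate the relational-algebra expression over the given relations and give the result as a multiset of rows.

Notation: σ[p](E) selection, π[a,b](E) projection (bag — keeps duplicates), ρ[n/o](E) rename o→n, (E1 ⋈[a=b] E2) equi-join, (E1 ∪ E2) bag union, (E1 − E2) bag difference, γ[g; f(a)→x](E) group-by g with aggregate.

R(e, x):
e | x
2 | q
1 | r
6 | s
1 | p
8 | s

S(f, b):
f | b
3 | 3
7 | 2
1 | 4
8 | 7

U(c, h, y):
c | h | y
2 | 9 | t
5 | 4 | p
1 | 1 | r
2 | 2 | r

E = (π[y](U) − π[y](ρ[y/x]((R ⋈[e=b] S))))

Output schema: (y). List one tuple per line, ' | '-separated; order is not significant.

Per-node cardinality:
  U → 4
  π[y](U) → 4
  R → 5
  S → 4
  (R ⋈[e=b] S) → 1
  ρ[y/x]((R ⋈[e=b] S)) → 1
  π[y](ρ[y/x]((R ⋈[e=b] S))) → 1
  (π[y](U) − π[y](ρ[y/x]((R ⋈[e=b] S)))) → 4

== RESULT ==
y
p
r
r
t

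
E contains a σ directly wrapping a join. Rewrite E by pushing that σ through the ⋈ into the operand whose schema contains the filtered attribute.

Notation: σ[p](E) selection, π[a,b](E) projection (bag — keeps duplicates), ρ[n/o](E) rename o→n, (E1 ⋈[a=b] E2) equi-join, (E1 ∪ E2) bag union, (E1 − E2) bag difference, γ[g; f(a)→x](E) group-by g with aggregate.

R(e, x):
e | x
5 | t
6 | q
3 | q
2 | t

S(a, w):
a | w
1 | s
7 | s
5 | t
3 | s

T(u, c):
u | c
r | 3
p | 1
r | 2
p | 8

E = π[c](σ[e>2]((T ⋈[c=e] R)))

σ filters on e, owned by the right side.
E' = π[c]((T ⋈[c=e] σ[e>2](R)))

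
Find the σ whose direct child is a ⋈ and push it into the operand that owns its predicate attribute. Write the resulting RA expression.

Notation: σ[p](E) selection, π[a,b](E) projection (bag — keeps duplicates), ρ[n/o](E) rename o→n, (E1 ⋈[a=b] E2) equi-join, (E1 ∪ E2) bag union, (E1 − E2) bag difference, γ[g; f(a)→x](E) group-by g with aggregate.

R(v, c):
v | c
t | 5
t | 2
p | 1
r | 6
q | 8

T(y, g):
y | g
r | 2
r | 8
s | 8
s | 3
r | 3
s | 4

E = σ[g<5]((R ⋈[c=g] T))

σ filters on g, owned by the right side.
E' = (R ⋈[c=g] σ[g<5](T))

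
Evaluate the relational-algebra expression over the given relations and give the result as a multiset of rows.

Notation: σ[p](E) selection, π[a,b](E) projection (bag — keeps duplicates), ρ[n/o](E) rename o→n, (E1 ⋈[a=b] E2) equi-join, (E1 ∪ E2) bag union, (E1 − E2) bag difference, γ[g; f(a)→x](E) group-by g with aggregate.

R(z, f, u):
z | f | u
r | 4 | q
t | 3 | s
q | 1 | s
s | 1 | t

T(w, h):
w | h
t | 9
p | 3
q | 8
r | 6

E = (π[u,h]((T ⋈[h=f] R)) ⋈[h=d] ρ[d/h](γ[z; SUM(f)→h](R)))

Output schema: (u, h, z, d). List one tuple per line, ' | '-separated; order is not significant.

Stepwise |·|:
  T → 4
  R → 4
  (T ⋈[h=f] R) → 1
  π[u,h]((T ⋈[h=f] R)) → 1
  R → 4
  γ[z; SUM(f)→h](R) → 4
  ρ[d/h](γ[z; SUM(f)→h](R)) → 4
  (π[u,h]((T ⋈[h=f] R)) ⋈[h=d] ρ[d/h](γ[z; SUM(f)→h](R))) → 1

== RESULT ==
u | h | z | d
s | 3 | t | 3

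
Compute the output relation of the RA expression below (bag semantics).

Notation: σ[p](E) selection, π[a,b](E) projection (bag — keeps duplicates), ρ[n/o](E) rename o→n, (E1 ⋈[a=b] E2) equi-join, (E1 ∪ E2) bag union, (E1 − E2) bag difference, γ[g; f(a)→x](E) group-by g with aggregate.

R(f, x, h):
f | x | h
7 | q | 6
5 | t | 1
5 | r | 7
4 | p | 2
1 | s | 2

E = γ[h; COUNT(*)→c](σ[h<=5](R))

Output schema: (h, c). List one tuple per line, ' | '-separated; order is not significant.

Subexpression sizes:
  R → 5
  σ[h<=5](R) → 3
  γ[h; COUNT(*)→c](σ[h<=5](R)) → 2

== RESULT ==
h | c
1 | 1
2 | 2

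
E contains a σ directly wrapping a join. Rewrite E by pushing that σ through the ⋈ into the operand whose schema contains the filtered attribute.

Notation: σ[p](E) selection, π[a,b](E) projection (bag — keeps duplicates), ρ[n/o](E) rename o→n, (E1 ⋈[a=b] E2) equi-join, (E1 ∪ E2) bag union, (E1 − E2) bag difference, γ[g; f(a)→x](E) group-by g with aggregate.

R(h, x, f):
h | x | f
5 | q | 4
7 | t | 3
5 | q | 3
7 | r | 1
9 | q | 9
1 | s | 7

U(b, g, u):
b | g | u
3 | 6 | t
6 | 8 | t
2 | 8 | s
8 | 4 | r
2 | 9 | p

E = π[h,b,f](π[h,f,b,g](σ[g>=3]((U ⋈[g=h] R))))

σ filters on g, owned by the left side.
E' = π[h,b,f](π[h,f,b,g]((σ[g>=3](U) ⋈[g=h] R)))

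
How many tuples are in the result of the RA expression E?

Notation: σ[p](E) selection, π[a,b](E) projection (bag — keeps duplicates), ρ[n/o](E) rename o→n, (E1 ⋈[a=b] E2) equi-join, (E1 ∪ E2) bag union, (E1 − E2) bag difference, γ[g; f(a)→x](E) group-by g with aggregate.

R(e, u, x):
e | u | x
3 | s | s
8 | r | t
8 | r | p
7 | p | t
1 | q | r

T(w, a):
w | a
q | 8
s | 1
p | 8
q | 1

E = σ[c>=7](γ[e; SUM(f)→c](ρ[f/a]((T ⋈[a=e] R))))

Subexpression sizes:
  T → 4
  R → 5
  (T ⋈[a=e] R) → 6
  ρ[f/a]((T ⋈[a=e] R)) → 6
  γ[e; SUM(f)→c](ρ[f/a]((T ⋈[a=e] R))) → 2
  σ[c>=7](γ[e; SUM(f)→c](ρ[f/a]((T ⋈[a=e] R)))) → 1

|E| = 1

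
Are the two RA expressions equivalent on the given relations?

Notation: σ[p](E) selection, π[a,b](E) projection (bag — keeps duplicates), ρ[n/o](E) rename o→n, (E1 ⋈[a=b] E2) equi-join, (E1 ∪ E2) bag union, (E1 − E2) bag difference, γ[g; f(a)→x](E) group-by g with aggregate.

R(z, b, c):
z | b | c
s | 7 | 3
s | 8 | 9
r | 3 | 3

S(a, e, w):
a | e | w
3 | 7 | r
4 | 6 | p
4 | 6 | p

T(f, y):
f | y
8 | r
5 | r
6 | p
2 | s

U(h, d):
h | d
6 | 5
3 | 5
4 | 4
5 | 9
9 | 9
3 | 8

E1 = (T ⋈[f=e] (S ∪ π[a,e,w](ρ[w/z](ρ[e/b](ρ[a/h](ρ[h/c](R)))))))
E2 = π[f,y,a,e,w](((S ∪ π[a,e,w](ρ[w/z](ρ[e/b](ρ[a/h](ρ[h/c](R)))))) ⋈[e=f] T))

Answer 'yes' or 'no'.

E1 row counts bottom-up:
  T → 4
  S → 3
  R → 3
  ρ[h/c](R) → 3
  ρ[a/h](ρ[h/c](R)) → 3
  ρ[e/b](ρ[a/h](ρ[h/c](R))) → 3
  ρ[w/z](ρ[e/b](ρ[a/h](ρ[h/c](R)))) → 3
  π[a,e,w](ρ[w/z](ρ[e/b](ρ[a/h](ρ[h/c](R))))) → 3
  (S ∪ π[a,e,w](ρ[w/z](ρ[e/b](ρ[a/h](ρ[h/c](R)))))) → 6
  (T ⋈[f=e] (S ∪ π[a,e,w](ρ[w/z](ρ[e/b](ρ[a/h](ρ[h/c](R))))))) → 3
E2 row counts bottom-up:
  S → 3
  R → 3
  ρ[h/c](R) → 3
  ρ[a/h](ρ[h/c](R)) → 3
  ρ[e/b](ρ[a/h](ρ[h/c](R))) → 3
  ρ[w/z](ρ[e/b](ρ[a/h](ρ[h/c](R)))) → 3
  π[a,e,w](ρ[w/z](ρ[e/b](ρ[a/h](ρ[h/c](R))))) → 3
  (S ∪ π[a,e,w](ρ[w/z](ρ[e/b](ρ[a/h](ρ[h/c](R)))))) → 6
  T → 4
  ((S ∪ π[a,e,w](ρ[w/z](ρ[e/b](ρ[a/h](ρ[h/c](R)))))) ⋈[e=f] T) → 3
  π[f,y,a,e,w](((S ∪ π[a,e,w](ρ[w/z](ρ[e/b](ρ[a/h](ρ[h/c](R)))))) ⋈[e=f] T)) → 3

E1 and E2 produce the same multiset:
f | y | a | e | w
6 | p | 4 | 6 | p
6 | p | 4 | 6 | p
8 | r | 9 | 8 | s

yes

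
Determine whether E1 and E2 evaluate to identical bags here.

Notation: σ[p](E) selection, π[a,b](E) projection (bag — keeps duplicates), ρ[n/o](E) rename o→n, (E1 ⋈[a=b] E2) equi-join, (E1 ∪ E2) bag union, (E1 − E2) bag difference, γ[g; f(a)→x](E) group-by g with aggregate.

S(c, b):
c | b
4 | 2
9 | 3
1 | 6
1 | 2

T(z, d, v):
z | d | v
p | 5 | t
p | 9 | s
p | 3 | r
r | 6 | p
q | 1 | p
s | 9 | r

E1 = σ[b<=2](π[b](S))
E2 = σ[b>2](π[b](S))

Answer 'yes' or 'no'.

E1 per-node cardinality:
  S → 4
  π[b](S) → 4
  σ[b<=2](π[b](S)) → 2
E2 per-node cardinality:
  S → 4
  π[b](S) → 4
  σ[b>2](π[b](S)) → 2

E1 result:
b
2
2
E2 result:
b
3
6
Witness: (6,) appears 0× in E1 but 1× in E2.

no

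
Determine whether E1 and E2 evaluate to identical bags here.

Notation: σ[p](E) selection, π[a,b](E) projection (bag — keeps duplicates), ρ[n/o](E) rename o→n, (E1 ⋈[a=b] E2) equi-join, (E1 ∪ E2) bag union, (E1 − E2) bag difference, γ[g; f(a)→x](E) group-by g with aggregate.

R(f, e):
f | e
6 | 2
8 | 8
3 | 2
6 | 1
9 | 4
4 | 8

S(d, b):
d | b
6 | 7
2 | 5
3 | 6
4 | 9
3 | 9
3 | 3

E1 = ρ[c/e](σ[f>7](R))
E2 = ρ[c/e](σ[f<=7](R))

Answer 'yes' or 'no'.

E1 per-node cardinality:
  R → 6
  σ[f>7](R) → 2
  ρ[c/e](σ[f>7](R)) → 2
E2 per-node cardinality:
  R → 6
  σ[f<=7](R) → 4
  ρ[c/e](σ[f<=7](R)) → 4

E1 result:
f | c
8 | 8
9 | 4
E2 result:
f | c
3 | 2
4 | 8
6 | 1
6 | 2
Witness: (8, 8) appears 1× in E1 but 0× in E2.

no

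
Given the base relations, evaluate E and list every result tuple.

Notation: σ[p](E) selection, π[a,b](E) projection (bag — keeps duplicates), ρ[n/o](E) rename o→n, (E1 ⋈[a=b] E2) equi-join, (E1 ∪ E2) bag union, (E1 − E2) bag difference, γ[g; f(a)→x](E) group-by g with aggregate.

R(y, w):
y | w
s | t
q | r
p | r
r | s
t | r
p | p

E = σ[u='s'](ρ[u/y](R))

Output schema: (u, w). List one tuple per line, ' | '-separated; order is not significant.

Per-node cardinality:
  R → 6
  ρ[u/y](R) → 6
  σ[u='s'](ρ[u/y](R)) → 1

== RESULT ==
u | w
s | t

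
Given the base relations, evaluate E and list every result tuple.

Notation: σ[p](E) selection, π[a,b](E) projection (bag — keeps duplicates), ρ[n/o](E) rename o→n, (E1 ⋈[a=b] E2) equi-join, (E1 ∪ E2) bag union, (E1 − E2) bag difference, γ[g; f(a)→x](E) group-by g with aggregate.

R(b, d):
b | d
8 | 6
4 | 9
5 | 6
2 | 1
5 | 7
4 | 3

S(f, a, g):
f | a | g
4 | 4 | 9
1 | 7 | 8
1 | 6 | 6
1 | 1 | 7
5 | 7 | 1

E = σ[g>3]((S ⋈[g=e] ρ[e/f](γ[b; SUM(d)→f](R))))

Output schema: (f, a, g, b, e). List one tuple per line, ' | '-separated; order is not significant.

Subexpression sizes:
  S → 5
  R → 6
  γ[b; SUM(d)→f](R) → 4
  ρ[e/f](γ[b; SUM(d)→f](R)) → 4
  (S ⋈[g=e] ρ[e/f](γ[b; SUM(d)→f](R))) → 2
  σ[g>3]((S ⋈[g=e] ρ[e/f](γ[b; SUM(d)→f](R)))) → 1

== RESULT ==
f | a | g | b | e
1 | 6 | 6 | 8 | 6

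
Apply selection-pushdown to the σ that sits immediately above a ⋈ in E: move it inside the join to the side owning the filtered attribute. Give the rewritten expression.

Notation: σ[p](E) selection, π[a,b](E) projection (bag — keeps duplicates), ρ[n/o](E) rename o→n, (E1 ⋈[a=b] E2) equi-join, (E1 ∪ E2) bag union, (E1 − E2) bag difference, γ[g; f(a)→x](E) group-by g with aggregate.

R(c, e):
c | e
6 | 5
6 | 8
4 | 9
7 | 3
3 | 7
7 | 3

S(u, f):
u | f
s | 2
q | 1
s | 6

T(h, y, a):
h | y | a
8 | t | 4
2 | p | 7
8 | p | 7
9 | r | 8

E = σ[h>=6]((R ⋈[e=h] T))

σ filters on h, owned by the right side.
E' = (R ⋈[e=h] σ[h>=6](T))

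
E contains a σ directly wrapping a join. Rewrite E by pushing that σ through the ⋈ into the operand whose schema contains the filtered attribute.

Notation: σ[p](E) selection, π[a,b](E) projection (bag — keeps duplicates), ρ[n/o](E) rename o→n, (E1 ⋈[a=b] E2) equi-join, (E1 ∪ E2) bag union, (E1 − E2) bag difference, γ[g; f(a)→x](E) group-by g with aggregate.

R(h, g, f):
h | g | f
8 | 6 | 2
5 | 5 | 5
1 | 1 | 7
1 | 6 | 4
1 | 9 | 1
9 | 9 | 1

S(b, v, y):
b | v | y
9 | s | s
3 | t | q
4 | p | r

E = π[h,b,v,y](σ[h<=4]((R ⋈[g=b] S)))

σ filters on h, owned by the left side.
E' = π[h,b,v,y]((σ[h<=4](R) ⋈[g=b] S))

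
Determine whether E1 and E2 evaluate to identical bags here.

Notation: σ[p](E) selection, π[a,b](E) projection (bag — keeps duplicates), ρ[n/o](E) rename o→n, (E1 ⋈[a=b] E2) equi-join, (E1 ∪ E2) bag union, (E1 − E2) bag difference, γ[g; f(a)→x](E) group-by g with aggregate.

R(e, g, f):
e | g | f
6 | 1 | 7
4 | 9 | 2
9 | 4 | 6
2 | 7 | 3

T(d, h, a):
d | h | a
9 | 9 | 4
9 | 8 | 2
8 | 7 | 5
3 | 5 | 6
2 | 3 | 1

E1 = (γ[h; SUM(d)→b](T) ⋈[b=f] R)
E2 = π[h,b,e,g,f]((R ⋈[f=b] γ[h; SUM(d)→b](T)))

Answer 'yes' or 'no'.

E1 subexpression sizes:
  T → 5
  γ[h; SUM(d)→b](T) → 5
  R → 4
  (γ[h; SUM(d)→b](T) ⋈[b=f] R) → 2
E2 subexpression sizes:
  R → 4
  T → 5
  γ[h; SUM(d)→b](T) → 5
  (R ⋈[f=b] γ[h; SUM(d)→b](T)) → 2
  π[h,b,e,g,f]((R ⋈[f=b] γ[h; SUM(d)→b](T))) → 2

E1 and E2 produce the same multiset:
h | b | e | g | f
3 | 2 | 4 | 9 | 2
5 | 3 | 2 | 7 | 3

yes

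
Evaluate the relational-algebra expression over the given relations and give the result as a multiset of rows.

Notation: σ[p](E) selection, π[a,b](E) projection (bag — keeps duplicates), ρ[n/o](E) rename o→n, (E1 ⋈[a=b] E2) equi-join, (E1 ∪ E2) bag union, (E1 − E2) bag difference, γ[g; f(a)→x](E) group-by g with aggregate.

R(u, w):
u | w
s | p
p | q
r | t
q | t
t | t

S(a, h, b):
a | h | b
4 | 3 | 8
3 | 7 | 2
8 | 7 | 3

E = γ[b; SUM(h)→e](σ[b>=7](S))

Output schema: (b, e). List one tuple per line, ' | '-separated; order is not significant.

Per-node cardinality:
  S → 3
  σ[b>=7](S) → 1
  γ[b; SUM(h)→e](σ[b>=7](S)) → 1

== RESULT ==
b | e
8 | 3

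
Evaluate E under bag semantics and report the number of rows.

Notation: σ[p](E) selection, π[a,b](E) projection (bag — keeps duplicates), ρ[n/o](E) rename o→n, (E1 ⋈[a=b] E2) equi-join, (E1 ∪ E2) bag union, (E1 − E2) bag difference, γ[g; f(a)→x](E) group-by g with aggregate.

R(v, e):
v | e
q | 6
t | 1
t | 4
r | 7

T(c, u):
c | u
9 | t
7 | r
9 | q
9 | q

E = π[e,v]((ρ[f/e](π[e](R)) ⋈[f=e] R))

Subexpression sizes:
  R → 4
  π[e](R) → 4
  ρ[f/e](π[e](R)) → 4
  R → 4
  (ρ[f/e](π[e](R)) ⋈[f=e] R) → 4
  π[e,v]((ρ[f/e](π[e](R)) ⋈[f=e] R)) → 4

|E| = 4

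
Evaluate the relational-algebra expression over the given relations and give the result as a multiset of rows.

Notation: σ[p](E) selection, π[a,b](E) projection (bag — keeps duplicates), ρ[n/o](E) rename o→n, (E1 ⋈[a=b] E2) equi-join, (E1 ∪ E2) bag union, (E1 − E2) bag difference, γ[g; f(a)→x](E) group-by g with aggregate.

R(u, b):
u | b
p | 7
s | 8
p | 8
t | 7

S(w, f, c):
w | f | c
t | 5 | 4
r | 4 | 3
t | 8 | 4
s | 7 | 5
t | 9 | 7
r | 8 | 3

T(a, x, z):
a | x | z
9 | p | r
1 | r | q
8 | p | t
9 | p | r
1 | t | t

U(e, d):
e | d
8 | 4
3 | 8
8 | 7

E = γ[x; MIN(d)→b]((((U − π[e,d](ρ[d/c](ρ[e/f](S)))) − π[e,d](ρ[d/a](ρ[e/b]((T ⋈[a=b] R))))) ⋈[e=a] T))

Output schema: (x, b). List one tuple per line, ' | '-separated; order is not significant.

Stepwise |·|:
  U → 3
  S → 6
  ρ[e/f](S) → 6
  ρ[d/c](ρ[e/f](S)) → 6
  π[e,d](ρ[d/c](ρ[e/f](S))) → 6
  (U − π[e,d](ρ[d/c](ρ[e/f](S)))) → 2
  T → 5
  R → 4
  (T ⋈[a=b] R) → 2
  ρ[e/b]((T ⋈[a=b] R)) → 2
  ρ[d/a](ρ[e/b]((T ⋈[a=b] R))) → 2
  π[e,d](ρ[d/a](ρ[e/b]((T ⋈[a=b] R)))) → 2
  ((U − π[e,d](ρ[d/c](ρ[e/f](S)))) − π[e,d](ρ[d/a](ρ[e/b]((T ⋈[a=b] R))))) → 2
  T → 5
  (((U − π[e,d](ρ[d/c](ρ[e/f](S)))) − π[e,d](ρ[d/a](ρ[e/b]((T ⋈[a=b] R))))) ⋈[e=a] T) → 1
  γ[x; MIN(d)→b]((((U − π[e,d](ρ[d/c](ρ[e/f](S)))) − π[e,d](ρ[d/a](ρ[e/b]((T ⋈[a=b] R))))) ⋈[e=a] T)) → 1

== RESULT ==
x | b
p | 7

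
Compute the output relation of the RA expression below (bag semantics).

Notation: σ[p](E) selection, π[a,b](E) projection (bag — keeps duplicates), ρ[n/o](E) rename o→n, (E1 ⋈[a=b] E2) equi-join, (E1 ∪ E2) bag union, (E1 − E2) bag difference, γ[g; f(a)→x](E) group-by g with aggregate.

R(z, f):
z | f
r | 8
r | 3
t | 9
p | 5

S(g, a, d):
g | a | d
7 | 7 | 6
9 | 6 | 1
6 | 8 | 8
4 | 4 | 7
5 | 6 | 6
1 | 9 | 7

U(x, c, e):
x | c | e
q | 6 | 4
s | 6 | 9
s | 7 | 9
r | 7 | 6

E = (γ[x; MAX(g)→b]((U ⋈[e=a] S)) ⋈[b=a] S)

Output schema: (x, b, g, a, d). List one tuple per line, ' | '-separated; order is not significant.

Per-node cardinality:
  U → 4
  S → 6
  (U ⋈[e=a] S) → 5
  γ[x; MAX(g)→b]((U ⋈[e=a] S)) → 3
  S → 6
  (γ[x; MAX(g)→b]((U ⋈[e=a] S)) ⋈[b=a] S) → 2

== RESULT ==
x | b | g | a | d
q | 4 | 4 | 4 | 7
r | 9 | 1 | 9 | 7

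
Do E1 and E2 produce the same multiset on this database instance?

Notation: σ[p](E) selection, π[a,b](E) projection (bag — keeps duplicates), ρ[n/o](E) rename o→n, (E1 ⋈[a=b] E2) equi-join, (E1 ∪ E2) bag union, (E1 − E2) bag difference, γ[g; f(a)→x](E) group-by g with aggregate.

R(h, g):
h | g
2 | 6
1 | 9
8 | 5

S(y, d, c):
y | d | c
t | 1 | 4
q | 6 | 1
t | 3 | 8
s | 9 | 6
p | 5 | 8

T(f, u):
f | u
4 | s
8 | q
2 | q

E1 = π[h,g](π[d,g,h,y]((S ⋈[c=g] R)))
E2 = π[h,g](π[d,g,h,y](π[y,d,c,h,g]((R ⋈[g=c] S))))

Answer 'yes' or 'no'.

E1 row counts bottom-up:
  S → 5
  R → 3
  (S ⋈[c=g] R) → 1
  π[d,g,h,y]((S ⋈[c=g] R)) → 1
  π[h,g](π[d,g,h,y]((S ⋈[c=g] R))) → 1
E2 row counts bottom-up:
  R → 3
  S → 5
  (R ⋈[g=c] S) → 1
  π[y,d,c,h,g]((R ⋈[g=c] S)) → 1
  π[d,g,h,y](π[y,d,c,h,g]((R ⋈[g=c] S))) → 1
  π[h,g](π[d,g,h,y](π[y,d,c,h,g]((R ⋈[g=c] S)))) → 1

E1 and E2 produce the same multiset:
h | g
2 | 6

yes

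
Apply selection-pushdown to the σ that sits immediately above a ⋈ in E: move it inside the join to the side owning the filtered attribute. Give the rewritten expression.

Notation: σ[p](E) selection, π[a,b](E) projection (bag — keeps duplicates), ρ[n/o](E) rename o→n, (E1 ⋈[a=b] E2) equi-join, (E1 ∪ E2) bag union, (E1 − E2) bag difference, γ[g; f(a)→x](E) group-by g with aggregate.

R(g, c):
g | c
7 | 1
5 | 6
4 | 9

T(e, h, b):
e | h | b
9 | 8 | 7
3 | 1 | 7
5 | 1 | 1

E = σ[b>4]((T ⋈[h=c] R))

σ filters on b, owned by the left side.
E' = (σ[b>4](T) ⋈[h=c] R)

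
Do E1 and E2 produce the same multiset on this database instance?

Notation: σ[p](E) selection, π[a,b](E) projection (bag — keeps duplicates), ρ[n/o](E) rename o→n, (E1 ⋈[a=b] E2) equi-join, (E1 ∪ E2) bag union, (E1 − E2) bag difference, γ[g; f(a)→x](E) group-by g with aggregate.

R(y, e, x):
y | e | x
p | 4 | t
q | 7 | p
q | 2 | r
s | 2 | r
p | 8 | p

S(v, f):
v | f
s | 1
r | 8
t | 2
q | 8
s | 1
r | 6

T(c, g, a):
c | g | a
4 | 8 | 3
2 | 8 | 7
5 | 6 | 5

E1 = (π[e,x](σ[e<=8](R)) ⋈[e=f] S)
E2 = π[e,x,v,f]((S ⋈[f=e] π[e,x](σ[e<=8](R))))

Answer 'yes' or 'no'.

E1 stepwise |·|:
  R → 5
  σ[e<=8](R) → 5
  π[e,x](σ[e<=8](R)) → 5
  S → 6
  (π[e,x](σ[e<=8](R)) ⋈[e=f] S) → 4
E2 stepwise |·|:
  S → 6
  R → 5
  σ[e<=8](R) → 5
  π[e,x](σ[e<=8](R)) → 5
  (S ⋈[f=e] π[e,x](σ[e<=8](R))) → 4
  π[e,x,v,f]((S ⋈[f=e] π[e,x](σ[e<=8](R)))) → 4

E1 and E2 produce the same multiset:
e | x | v | f
2 | r | t | 2
2 | r | t | 2
8 | p | q | 8
8 | p | r | 8

yes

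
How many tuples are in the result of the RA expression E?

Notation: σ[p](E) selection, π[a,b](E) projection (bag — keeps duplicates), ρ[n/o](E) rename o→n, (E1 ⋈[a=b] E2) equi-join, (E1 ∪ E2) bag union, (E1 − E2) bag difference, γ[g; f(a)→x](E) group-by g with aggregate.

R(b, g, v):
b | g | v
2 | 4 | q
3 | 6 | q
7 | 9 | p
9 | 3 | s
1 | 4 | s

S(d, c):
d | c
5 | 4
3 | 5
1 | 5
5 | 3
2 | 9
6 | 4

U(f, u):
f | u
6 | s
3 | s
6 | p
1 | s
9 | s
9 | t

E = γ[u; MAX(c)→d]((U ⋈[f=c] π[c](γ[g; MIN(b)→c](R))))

Stepwise |·|:
  U → 6
  R → 5
  γ[g; MIN(b)→c](R) → 4
  π[c](γ[g; MIN(b)→c](R)) → 4
  (U ⋈[f=c] π[c](γ[g; MIN(b)→c](R))) → 4
  γ[u; MAX(c)→d]((U ⋈[f=c] π[c](γ[g; MIN(b)→c](R)))) → 2

|E| = 2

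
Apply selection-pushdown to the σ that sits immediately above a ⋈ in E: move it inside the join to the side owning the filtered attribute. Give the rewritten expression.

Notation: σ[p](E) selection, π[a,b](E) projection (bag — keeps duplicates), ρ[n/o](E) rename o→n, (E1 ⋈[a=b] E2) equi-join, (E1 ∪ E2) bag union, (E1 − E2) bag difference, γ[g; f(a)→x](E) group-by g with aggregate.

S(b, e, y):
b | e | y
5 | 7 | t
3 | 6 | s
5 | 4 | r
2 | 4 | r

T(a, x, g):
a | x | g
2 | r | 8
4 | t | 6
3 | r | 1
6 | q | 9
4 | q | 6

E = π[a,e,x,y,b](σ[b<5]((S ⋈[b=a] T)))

σ filters on b, owned by the left side.
E' = π[a,e,x,y,b]((σ[b<5](S) ⋈[b=a] T))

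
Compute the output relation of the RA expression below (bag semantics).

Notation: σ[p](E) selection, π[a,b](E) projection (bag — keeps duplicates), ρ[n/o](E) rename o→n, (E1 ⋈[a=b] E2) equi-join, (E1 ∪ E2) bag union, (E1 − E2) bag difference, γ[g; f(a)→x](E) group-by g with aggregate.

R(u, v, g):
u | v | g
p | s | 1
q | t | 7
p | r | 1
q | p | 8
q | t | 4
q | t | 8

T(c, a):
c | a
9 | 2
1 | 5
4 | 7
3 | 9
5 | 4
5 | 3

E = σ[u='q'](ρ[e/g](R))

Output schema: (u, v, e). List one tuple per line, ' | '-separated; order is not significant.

Row counts bottom-up:
  R → 6
  ρ[e/g](R) → 6
  σ[u='q'](ρ[e/g](R)) → 4

== RESULT ==
u | v | e
q | p | 8
q | t | 4
q | t | 7
q | t | 8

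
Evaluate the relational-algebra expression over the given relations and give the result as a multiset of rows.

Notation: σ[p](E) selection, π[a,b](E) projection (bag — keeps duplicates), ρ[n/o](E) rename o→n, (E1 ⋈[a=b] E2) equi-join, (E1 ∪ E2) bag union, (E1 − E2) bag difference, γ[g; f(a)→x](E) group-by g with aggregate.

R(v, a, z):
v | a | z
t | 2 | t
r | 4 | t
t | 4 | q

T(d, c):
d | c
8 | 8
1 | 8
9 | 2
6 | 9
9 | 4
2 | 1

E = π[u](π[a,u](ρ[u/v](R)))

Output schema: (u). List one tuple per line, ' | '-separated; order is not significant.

Subexpression sizes:
  R → 3
  ρ[u/v](R) → 3
  π[a,u](ρ[u/v](R)) → 3
  π[u](π[a,u](ρ[u/v](R))) → 3

== RESULT ==
u
r
t
t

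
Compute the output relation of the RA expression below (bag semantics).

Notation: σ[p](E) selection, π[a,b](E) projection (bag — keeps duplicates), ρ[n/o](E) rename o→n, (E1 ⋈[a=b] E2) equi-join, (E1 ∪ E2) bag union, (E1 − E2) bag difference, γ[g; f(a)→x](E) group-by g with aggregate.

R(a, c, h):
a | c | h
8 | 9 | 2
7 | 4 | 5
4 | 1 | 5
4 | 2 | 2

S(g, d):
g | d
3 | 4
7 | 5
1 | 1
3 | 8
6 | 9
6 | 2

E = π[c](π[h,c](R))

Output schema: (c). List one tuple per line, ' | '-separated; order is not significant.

Stepwise |·|:
  R → 4
  π[h,c](R) → 4
  π[c](π[h,c](R)) → 4

== RESULT ==
c
1
2
4
9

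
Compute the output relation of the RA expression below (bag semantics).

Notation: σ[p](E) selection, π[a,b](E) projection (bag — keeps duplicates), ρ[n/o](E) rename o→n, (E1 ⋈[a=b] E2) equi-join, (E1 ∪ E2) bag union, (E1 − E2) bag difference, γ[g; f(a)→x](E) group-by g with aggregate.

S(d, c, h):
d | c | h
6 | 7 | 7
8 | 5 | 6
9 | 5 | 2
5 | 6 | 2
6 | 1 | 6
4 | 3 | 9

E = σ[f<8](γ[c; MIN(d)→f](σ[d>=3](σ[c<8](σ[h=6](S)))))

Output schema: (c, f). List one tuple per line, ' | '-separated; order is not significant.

Stepwise |·|:
  S → 6
  σ[h=6](S) → 2
  σ[c<8](σ[h=6](S)) → 2
  σ[d>=3](σ[c<8](σ[h=6](S))) → 2
  γ[c; MIN(d)→f](σ[d>=3](σ[c<8](σ[h=6](S)))) → 2
  σ[f<8](γ[c; MIN(d)→f](σ[d>=3](σ[c<8](σ[h=6](S))))) → 1

== RESULT ==
c | f
1 | 6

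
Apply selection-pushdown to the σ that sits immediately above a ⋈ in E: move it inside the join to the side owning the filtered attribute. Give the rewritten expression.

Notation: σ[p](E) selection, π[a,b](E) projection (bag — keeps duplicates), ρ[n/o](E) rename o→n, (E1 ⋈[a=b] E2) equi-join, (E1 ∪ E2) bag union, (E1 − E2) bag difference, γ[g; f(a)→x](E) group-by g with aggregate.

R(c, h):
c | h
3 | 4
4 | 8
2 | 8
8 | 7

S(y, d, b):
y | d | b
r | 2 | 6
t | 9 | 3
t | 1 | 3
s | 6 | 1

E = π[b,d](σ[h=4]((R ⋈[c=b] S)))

σ filters on h, owned by the left side.
E' = π[b,d]((σ[h=4](R) ⋈[c=b] S))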